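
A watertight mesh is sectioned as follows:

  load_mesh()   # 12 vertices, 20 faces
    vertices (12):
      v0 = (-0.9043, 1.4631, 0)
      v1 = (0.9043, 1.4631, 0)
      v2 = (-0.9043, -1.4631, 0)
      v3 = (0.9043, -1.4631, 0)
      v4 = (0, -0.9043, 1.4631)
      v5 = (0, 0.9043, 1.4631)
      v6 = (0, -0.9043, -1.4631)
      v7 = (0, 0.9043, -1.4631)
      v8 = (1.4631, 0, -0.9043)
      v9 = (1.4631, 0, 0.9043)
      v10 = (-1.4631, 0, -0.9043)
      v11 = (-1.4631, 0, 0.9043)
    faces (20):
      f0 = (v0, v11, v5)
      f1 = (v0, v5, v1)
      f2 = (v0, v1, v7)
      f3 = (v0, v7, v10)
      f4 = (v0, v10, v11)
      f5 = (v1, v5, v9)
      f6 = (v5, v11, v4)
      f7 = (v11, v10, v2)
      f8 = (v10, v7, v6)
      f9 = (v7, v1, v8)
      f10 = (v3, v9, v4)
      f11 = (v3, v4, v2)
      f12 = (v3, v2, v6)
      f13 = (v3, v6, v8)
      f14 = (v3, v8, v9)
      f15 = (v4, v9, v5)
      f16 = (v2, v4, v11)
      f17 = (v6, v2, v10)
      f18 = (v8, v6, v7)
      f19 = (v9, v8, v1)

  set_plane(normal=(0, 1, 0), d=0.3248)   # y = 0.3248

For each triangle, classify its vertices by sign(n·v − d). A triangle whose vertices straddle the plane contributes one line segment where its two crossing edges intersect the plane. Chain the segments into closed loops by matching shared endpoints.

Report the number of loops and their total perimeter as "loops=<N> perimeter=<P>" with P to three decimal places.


loops=1 perimeter=9.100

Straddling triangles (10 of 20):
  (v0,v11,v5) [+-+] → (-1.33905, 0.3248, 0.70355)–(-0.937594, 0.3248, 1.10501)  len=0.5677
  (v0,v7,v10) [++-] → (-0.937594, 0.3248, -1.10501)–(-1.33905, 0.3248, -0.70355)  len=0.5677
  (v0,v10,v11) [+--] → (-1.33905, 0.3248, -0.70355)–(-1.33905, 0.3248, 0.70355)  len=1.4071
  (v1,v5,v9) [++-] → (0.937594, 0.3248, 1.10501)–(1.33905, 0.3248, 0.70355)  len=0.5677
  (v5,v11,v4) [+--] → (-0.937594, 0.3248, 1.10501)–(0, 0.3248, 1.4631)  len=1.0037
  (v10,v7,v6) [-+-] → (-0.937594, 0.3248, -1.10501)–(0, 0.3248, -1.4631)  len=1.0037
  (v7,v1,v8) [++-] → (1.33905, 0.3248, -0.70355)–(0.937594, 0.3248, -1.10501)  len=0.5677
  (v4,v9,v5) [--+] → (0.937594, 0.3248, 1.10501)–(0, 0.3248, 1.4631)  len=1.0037
  (v8,v6,v7) [--+] → (0, 0.3248, -1.4631)–(0.937594, 0.3248, -1.10501)  len=1.0037
  (v9,v8,v1) [--+] → (1.33905, 0.3248, -0.70355)–(1.33905, 0.3248, 0.70355)  len=1.4071

Chained into 1 loop(s):
  loop 1: 10 segments, perimeter = 9.0998
Total perimeter = 9.100


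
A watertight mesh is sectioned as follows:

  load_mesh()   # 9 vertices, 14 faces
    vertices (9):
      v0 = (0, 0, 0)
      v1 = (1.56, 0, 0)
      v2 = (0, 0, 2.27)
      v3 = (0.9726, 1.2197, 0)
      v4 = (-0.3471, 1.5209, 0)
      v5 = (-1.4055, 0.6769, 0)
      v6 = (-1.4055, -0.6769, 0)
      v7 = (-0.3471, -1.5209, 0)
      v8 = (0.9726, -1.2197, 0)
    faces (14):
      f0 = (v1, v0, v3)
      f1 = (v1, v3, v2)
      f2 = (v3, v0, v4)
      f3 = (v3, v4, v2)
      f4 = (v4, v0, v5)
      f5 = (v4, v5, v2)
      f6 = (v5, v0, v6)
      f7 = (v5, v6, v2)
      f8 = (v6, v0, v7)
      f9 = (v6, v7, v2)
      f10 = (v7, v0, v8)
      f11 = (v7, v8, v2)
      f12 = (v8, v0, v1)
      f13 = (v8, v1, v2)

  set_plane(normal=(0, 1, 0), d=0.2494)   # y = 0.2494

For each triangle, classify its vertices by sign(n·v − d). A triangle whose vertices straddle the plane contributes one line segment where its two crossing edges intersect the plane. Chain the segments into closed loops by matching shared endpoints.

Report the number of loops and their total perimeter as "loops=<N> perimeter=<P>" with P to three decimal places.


loops=1 perimeter=7.649

Straddling triangles (8 of 14):
  (v1,v0,v3) [--+] → (0.198874, 0.2494, 0)–(1.43989, 0.2494, 0)  len=1.2410
  (v1,v3,v2) [-+-] → (1.43989, 0.2494, 0)–(0.198874, 0.2494, 1.80584)  len=2.1912
  (v3,v0,v4) [+-+] → (0.198874, 0.2494, 0)–(-0.0569181, 0.2494, 0)  len=0.2558
  (v3,v4,v2) [++-] → (-0.0569181, 0.2494, 1.89776)–(0.198874, 0.2494, 1.80584)  len=0.2718
  (v4,v0,v5) [+-+] → (-0.0569181, 0.2494, 0)–(-0.517849, 0.2494, 0)  len=0.4609
  (v4,v5,v2) [++-] → (-0.517849, 0.2494, 1.43363)–(-0.0569181, 0.2494, 1.89776)  len=0.6541
  (v5,v0,v6) [+--] → (-0.517849, 0.2494, 0)–(-1.4055, 0.2494, 0)  len=0.8877
  (v5,v6,v2) [+--] → (-1.4055, 0.2494, 0)–(-0.517849, 0.2494, 1.43363)  len=1.6862

Chained into 1 loop(s):
  loop 1: 8 segments, perimeter = 7.6487
Total perimeter = 7.649


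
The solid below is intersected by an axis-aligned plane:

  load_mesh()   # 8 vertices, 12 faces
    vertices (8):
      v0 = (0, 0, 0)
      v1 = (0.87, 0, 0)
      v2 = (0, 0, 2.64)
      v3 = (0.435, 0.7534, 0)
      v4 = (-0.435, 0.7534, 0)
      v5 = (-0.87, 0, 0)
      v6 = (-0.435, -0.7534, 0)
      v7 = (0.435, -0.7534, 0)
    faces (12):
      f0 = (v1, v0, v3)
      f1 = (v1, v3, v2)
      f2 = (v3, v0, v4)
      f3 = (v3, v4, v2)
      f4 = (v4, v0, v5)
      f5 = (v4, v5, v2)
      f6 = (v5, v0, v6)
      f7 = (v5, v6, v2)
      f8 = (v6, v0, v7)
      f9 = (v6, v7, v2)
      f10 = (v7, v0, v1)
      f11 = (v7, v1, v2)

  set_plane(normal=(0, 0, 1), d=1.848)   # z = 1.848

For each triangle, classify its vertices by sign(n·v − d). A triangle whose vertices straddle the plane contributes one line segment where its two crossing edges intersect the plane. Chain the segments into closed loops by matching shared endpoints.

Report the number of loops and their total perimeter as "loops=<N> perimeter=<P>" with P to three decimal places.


Straddling triangles (6 of 12):
  (v1,v3,v2) [--+] → (0.1305, 0.22602, 1.848)–(0.261, 0, 1.848)  len=0.2610
  (v3,v4,v2) [--+] → (-0.1305, 0.22602, 1.848)–(0.1305, 0.22602, 1.848)  len=0.2610
  (v4,v5,v2) [--+] → (-0.261, 0, 1.848)–(-0.1305, 0.22602, 1.848)  len=0.2610
  (v5,v6,v2) [--+] → (-0.1305, -0.22602, 1.848)–(-0.261, 0, 1.848)  len=0.2610
  (v6,v7,v2) [--+] → (0.1305, -0.22602, 1.848)–(-0.1305, -0.22602, 1.848)  len=0.2610
  (v7,v1,v2) [--+] → (0.261, 0, 1.848)–(0.1305, -0.22602, 1.848)  len=0.2610

Chained into 1 loop(s):
  loop 1: 6 segments, perimeter = 1.5660
Total perimeter = 1.566

loops=1 perimeter=1.566


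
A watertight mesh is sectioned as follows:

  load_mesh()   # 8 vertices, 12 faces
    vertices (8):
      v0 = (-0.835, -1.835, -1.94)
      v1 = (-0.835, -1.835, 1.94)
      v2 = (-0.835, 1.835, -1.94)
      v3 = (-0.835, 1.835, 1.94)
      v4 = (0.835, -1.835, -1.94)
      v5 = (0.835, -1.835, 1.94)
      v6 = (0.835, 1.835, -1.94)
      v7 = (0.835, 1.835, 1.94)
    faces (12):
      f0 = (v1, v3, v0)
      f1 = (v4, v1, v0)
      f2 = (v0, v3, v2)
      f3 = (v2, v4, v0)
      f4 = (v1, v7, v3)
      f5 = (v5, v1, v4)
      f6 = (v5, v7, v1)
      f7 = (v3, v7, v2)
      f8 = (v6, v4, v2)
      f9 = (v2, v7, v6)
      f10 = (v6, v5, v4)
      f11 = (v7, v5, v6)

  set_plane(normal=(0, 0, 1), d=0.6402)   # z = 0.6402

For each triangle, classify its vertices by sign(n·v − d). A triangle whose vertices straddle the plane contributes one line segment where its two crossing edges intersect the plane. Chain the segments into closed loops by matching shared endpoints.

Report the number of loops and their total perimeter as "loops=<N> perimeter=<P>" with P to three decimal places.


loops=1 perimeter=10.680

Straddling triangles (8 of 12):
  (v1,v3,v0) [++-] → (-0.835, 0.60555, 0.6402)–(-0.835, -1.835, 0.6402)  len=2.4405
  (v4,v1,v0) [-+-] → (-0.27555, -1.835, 0.6402)–(-0.835, -1.835, 0.6402)  len=0.5595
  (v0,v3,v2) [-+-] → (-0.835, 0.60555, 0.6402)–(-0.835, 1.835, 0.6402)  len=1.2294
  (v5,v1,v4) [++-] → (-0.27555, -1.835, 0.6402)–(0.835, -1.835, 0.6402)  len=1.1105
  (v3,v7,v2) [++-] → (0.27555, 1.835, 0.6402)–(-0.835, 1.835, 0.6402)  len=1.1105
  (v2,v7,v6) [-+-] → (0.27555, 1.835, 0.6402)–(0.835, 1.835, 0.6402)  len=0.5595
  (v6,v5,v4) [-+-] → (0.835, -0.60555, 0.6402)–(0.835, -1.835, 0.6402)  len=1.2294
  (v7,v5,v6) [++-] → (0.835, -0.60555, 0.6402)–(0.835, 1.835, 0.6402)  len=2.4405

Chained into 1 loop(s):
  loop 1: 8 segments, perimeter = 10.6800
Total perimeter = 10.680


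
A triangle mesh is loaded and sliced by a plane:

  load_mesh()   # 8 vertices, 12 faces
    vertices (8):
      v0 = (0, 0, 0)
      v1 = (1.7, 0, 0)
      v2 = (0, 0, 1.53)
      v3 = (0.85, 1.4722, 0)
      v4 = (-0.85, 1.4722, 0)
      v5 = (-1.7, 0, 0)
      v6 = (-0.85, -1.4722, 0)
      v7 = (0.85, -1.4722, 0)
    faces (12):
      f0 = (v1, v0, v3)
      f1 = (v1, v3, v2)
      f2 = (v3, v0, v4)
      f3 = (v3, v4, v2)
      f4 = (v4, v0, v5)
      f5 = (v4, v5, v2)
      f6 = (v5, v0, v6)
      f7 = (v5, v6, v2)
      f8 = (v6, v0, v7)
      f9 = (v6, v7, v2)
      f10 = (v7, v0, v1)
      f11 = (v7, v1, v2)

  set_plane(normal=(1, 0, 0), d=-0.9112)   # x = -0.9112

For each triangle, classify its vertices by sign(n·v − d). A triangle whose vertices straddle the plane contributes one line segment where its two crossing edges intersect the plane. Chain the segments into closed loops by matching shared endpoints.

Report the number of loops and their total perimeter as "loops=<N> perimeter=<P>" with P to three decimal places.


loops=1 perimeter=5.812

Straddling triangles (4 of 12):
  (v4,v0,v5) [++-] → (-0.9112, 0, 0)–(-0.9112, 1.3662, 0)  len=1.3662
  (v4,v5,v2) [+-+] → (-0.9112, 1.3662, 0)–(-0.9112, 0, 0.70992)  len=1.5396
  (v5,v0,v6) [-++] → (-0.9112, 0, 0)–(-0.9112, -1.3662, 0)  len=1.3662
  (v5,v6,v2) [-++] → (-0.9112, -1.3662, 0)–(-0.9112, 0, 0.70992)  len=1.5396

Chained into 1 loop(s):
  loop 1: 4 segments, perimeter = 5.8117
Total perimeter = 5.812


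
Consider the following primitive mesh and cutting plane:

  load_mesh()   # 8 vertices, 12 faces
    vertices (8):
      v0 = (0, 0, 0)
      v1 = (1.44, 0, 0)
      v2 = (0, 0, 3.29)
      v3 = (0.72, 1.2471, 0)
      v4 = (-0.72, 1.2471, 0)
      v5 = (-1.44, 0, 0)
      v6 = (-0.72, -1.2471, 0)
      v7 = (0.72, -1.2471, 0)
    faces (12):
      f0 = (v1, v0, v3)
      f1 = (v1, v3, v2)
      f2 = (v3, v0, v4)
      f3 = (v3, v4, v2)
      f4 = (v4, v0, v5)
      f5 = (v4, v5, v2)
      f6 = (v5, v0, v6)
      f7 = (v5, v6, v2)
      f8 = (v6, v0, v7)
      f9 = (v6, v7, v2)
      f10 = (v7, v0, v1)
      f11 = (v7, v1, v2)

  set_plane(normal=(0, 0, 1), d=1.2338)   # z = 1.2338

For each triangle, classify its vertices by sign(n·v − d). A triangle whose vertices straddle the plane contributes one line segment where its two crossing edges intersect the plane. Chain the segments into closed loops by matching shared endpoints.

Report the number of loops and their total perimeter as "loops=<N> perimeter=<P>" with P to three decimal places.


Straddling triangles (6 of 12):
  (v1,v3,v2) [--+] → (0.449989, 0.779419, 1.2338)–(0.899978, 0, 1.2338)  len=0.9000
  (v3,v4,v2) [--+] → (-0.449989, 0.779419, 1.2338)–(0.449989, 0.779419, 1.2338)  len=0.9000
  (v4,v5,v2) [--+] → (-0.899978, 0, 1.2338)–(-0.449989, 0.779419, 1.2338)  len=0.9000
  (v5,v6,v2) [--+] → (-0.449989, -0.779419, 1.2338)–(-0.899978, 0, 1.2338)  len=0.9000
  (v6,v7,v2) [--+] → (0.449989, -0.779419, 1.2338)–(-0.449989, -0.779419, 1.2338)  len=0.9000
  (v7,v1,v2) [--+] → (0.899978, 0, 1.2338)–(0.449989, -0.779419, 1.2338)  len=0.9000

Chained into 1 loop(s):
  loop 1: 6 segments, perimeter = 5.3999
Total perimeter = 5.400

loops=1 perimeter=5.400


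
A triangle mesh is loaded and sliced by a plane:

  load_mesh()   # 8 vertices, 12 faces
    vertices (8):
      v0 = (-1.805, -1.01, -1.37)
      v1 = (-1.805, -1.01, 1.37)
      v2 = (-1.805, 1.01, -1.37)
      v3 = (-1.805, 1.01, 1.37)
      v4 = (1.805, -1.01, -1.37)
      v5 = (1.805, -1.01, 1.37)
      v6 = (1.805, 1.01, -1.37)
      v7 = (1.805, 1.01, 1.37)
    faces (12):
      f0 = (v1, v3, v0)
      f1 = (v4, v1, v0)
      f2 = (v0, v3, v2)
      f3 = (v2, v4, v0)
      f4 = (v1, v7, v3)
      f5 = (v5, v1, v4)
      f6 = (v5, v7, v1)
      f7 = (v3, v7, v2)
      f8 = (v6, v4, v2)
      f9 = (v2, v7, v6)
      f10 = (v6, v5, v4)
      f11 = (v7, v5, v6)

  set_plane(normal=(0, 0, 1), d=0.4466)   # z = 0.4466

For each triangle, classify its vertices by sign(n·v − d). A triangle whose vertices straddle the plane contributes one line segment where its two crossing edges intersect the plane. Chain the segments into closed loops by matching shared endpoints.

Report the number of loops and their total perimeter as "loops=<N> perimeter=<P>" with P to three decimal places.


loops=1 perimeter=11.260

Straddling triangles (8 of 12):
  (v1,v3,v0) [++-] → (-1.805, 0.329245, 0.4466)–(-1.805, -1.01, 0.4466)  len=1.3392
  (v4,v1,v0) [-+-] → (-0.588404, -1.01, 0.4466)–(-1.805, -1.01, 0.4466)  len=1.2166
  (v0,v3,v2) [-+-] → (-1.805, 0.329245, 0.4466)–(-1.805, 1.01, 0.4466)  len=0.6808
  (v5,v1,v4) [++-] → (-0.588404, -1.01, 0.4466)–(1.805, -1.01, 0.4466)  len=2.3934
  (v3,v7,v2) [++-] → (0.588404, 1.01, 0.4466)–(-1.805, 1.01, 0.4466)  len=2.3934
  (v2,v7,v6) [-+-] → (0.588404, 1.01, 0.4466)–(1.805, 1.01, 0.4466)  len=1.2166
  (v6,v5,v4) [-+-] → (1.805, -0.329245, 0.4466)–(1.805, -1.01, 0.4466)  len=0.6808
  (v7,v5,v6) [++-] → (1.805, -0.329245, 0.4466)–(1.805, 1.01, 0.4466)  len=1.3392

Chained into 1 loop(s):
  loop 1: 8 segments, perimeter = 11.2600
Total perimeter = 11.260


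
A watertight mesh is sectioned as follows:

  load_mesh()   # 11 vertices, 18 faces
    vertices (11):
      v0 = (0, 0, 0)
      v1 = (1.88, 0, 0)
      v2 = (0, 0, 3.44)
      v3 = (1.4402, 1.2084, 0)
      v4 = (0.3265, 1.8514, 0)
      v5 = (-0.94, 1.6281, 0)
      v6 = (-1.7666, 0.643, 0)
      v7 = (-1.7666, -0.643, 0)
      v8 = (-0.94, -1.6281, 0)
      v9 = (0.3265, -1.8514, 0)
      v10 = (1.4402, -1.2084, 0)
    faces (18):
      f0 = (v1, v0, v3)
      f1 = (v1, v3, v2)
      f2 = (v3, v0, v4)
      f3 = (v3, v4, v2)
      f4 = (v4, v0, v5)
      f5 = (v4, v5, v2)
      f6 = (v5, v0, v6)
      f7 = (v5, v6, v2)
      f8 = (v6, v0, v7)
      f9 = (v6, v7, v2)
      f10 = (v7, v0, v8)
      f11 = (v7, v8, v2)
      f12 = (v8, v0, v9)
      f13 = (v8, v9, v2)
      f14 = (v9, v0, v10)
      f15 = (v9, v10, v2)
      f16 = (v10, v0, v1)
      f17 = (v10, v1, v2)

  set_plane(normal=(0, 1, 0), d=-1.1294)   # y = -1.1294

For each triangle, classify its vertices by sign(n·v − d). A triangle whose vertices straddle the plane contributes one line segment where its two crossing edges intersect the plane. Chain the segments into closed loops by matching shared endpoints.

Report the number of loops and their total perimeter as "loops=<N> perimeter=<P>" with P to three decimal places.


Straddling triangles (8 of 18):
  (v7,v0,v8) [++-] → (-0.652071, -1.1294, 0)–(-1.35846, -1.1294, 0)  len=0.7064
  (v7,v8,v2) [+-+] → (-1.35846, -1.1294, 0)–(-0.652071, -1.1294, 1.0537)  len=1.2686
  (v8,v0,v9) [-+-] → (-0.652071, -1.1294, 0)–(0.199173, -1.1294, 0)  len=0.8512
  (v8,v9,v2) [--+] → (0.199173, -1.1294, 1.34151)–(-0.652071, -1.1294, 1.0537)  len=0.8986
  (v9,v0,v10) [-+-] → (0.199173, -1.1294, 0)–(1.34605, -1.1294, 0)  len=1.1469
  (v9,v10,v2) [--+] → (1.34605, -1.1294, 0.224892)–(0.199173, -1.1294, 1.34151)  len=1.6007
  (v10,v0,v1) [-++] → (1.34605, -1.1294, 0)–(1.46895, -1.1294, 0)  len=0.1229
  (v10,v1,v2) [-++] → (1.46895, -1.1294, 0)–(1.34605, -1.1294, 0.224892)  len=0.2563

Chained into 1 loop(s):
  loop 1: 8 segments, perimeter = 6.8515
Total perimeter = 6.852

loops=1 perimeter=6.852


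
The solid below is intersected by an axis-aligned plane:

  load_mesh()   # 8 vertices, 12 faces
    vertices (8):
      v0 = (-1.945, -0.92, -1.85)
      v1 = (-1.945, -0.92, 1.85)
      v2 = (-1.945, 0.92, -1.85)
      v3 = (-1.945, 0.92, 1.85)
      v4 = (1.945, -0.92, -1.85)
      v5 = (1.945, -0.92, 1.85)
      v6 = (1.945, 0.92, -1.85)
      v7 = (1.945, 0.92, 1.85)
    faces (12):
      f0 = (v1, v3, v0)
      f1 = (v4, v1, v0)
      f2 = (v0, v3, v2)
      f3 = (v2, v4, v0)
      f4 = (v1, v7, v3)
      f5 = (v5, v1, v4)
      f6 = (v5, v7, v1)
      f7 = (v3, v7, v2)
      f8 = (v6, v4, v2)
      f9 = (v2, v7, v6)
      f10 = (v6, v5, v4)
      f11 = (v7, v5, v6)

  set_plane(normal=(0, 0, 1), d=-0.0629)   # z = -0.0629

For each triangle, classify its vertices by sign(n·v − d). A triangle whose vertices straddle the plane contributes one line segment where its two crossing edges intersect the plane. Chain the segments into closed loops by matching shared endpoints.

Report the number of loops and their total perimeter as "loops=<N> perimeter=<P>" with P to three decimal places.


loops=1 perimeter=11.460

Straddling triangles (8 of 12):
  (v1,v3,v0) [++-] → (-1.945, -0.03128, -0.0629)–(-1.945, -0.92, -0.0629)  len=0.8887
  (v4,v1,v0) [-+-] → (0.06613, -0.92, -0.0629)–(-1.945, -0.92, -0.0629)  len=2.0111
  (v0,v3,v2) [-+-] → (-1.945, -0.03128, -0.0629)–(-1.945, 0.92, -0.0629)  len=0.9513
  (v5,v1,v4) [++-] → (0.06613, -0.92, -0.0629)–(1.945, -0.92, -0.0629)  len=1.8789
  (v3,v7,v2) [++-] → (-0.06613, 0.92, -0.0629)–(-1.945, 0.92, -0.0629)  len=1.8789
  (v2,v7,v6) [-+-] → (-0.06613, 0.92, -0.0629)–(1.945, 0.92, -0.0629)  len=2.0111
  (v6,v5,v4) [-+-] → (1.945, 0.03128, -0.0629)–(1.945, -0.92, -0.0629)  len=0.9513
  (v7,v5,v6) [++-] → (1.945, 0.03128, -0.0629)–(1.945, 0.92, -0.0629)  len=0.8887

Chained into 1 loop(s):
  loop 1: 8 segments, perimeter = 11.4600
Total perimeter = 11.460


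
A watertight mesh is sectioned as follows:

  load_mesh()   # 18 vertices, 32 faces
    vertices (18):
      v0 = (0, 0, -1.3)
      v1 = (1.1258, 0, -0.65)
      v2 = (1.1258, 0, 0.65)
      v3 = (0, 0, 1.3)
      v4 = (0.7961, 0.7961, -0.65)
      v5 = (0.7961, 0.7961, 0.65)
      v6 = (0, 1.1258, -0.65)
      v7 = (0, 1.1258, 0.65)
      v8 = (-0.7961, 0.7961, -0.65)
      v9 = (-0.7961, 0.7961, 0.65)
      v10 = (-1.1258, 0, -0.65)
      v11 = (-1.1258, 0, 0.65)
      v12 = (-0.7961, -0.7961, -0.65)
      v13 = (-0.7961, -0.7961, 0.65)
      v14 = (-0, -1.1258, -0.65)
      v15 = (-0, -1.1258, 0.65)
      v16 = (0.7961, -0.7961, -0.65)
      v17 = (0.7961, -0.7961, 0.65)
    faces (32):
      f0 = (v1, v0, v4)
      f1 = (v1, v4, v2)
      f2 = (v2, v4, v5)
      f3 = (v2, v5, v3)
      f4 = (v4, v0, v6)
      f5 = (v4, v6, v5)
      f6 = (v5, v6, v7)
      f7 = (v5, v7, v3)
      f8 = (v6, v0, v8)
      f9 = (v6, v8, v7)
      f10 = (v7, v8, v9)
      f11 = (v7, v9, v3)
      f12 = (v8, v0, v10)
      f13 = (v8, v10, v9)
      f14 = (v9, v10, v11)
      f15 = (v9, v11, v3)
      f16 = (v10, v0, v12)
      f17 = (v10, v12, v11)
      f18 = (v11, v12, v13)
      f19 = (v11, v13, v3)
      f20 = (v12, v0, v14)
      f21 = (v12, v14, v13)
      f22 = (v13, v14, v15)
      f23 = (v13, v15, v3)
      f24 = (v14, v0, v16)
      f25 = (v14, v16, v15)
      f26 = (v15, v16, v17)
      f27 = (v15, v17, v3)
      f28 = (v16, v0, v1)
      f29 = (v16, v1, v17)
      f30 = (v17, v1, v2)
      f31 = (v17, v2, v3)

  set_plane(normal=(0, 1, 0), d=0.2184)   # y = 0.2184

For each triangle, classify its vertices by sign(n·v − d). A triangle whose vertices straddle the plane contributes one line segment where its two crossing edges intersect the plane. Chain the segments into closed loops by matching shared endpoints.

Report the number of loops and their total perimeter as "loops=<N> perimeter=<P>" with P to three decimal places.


Straddling triangles (12 of 32):
  (v1,v0,v4) [--+] → (0.2184, 0.2184, -1.12168)–(1.03535, 0.2184, -0.65)  len=0.9433
  (v1,v4,v2) [-+-] → (1.03535, 0.2184, -0.65)–(1.03535, 0.2184, 0.293361)  len=0.9434
  (v2,v4,v5) [-++] → (1.03535, 0.2184, 0.293361)–(1.03535, 0.2184, 0.65)  len=0.3566
  (v2,v5,v3) [-+-] → (1.03535, 0.2184, 0.65)–(0.2184, 0.2184, 1.12168)  len=0.9433
  (v4,v0,v6) [+-+] → (0.2184, 0.2184, -1.12168)–(0, 0.2184, -1.1739)  len=0.2246
  (v5,v7,v3) [++-] → (0, 0.2184, 1.1739)–(0.2184, 0.2184, 1.12168)  len=0.2246
  (v6,v0,v8) [+-+] → (0, 0.2184, -1.1739)–(-0.2184, 0.2184, -1.12168)  len=0.2246
  (v7,v9,v3) [++-] → (-0.2184, 0.2184, 1.12168)–(0, 0.2184, 1.1739)  len=0.2246
  (v8,v0,v10) [+--] → (-0.2184, 0.2184, -1.12168)–(-1.03535, 0.2184, -0.65)  len=0.9433
  (v8,v10,v9) [+-+] → (-1.03535, 0.2184, -0.65)–(-1.03535, 0.2184, -0.293361)  len=0.3566
  (v9,v10,v11) [+--] → (-1.03535, 0.2184, -0.293361)–(-1.03535, 0.2184, 0.65)  len=0.9434
  (v9,v11,v3) [+--] → (-1.03535, 0.2184, 0.65)–(-0.2184, 0.2184, 1.12168)  len=0.9433

Chained into 1 loop(s):
  loop 1: 12 segments, perimeter = 7.2716
Total perimeter = 7.272

loops=1 perimeter=7.272


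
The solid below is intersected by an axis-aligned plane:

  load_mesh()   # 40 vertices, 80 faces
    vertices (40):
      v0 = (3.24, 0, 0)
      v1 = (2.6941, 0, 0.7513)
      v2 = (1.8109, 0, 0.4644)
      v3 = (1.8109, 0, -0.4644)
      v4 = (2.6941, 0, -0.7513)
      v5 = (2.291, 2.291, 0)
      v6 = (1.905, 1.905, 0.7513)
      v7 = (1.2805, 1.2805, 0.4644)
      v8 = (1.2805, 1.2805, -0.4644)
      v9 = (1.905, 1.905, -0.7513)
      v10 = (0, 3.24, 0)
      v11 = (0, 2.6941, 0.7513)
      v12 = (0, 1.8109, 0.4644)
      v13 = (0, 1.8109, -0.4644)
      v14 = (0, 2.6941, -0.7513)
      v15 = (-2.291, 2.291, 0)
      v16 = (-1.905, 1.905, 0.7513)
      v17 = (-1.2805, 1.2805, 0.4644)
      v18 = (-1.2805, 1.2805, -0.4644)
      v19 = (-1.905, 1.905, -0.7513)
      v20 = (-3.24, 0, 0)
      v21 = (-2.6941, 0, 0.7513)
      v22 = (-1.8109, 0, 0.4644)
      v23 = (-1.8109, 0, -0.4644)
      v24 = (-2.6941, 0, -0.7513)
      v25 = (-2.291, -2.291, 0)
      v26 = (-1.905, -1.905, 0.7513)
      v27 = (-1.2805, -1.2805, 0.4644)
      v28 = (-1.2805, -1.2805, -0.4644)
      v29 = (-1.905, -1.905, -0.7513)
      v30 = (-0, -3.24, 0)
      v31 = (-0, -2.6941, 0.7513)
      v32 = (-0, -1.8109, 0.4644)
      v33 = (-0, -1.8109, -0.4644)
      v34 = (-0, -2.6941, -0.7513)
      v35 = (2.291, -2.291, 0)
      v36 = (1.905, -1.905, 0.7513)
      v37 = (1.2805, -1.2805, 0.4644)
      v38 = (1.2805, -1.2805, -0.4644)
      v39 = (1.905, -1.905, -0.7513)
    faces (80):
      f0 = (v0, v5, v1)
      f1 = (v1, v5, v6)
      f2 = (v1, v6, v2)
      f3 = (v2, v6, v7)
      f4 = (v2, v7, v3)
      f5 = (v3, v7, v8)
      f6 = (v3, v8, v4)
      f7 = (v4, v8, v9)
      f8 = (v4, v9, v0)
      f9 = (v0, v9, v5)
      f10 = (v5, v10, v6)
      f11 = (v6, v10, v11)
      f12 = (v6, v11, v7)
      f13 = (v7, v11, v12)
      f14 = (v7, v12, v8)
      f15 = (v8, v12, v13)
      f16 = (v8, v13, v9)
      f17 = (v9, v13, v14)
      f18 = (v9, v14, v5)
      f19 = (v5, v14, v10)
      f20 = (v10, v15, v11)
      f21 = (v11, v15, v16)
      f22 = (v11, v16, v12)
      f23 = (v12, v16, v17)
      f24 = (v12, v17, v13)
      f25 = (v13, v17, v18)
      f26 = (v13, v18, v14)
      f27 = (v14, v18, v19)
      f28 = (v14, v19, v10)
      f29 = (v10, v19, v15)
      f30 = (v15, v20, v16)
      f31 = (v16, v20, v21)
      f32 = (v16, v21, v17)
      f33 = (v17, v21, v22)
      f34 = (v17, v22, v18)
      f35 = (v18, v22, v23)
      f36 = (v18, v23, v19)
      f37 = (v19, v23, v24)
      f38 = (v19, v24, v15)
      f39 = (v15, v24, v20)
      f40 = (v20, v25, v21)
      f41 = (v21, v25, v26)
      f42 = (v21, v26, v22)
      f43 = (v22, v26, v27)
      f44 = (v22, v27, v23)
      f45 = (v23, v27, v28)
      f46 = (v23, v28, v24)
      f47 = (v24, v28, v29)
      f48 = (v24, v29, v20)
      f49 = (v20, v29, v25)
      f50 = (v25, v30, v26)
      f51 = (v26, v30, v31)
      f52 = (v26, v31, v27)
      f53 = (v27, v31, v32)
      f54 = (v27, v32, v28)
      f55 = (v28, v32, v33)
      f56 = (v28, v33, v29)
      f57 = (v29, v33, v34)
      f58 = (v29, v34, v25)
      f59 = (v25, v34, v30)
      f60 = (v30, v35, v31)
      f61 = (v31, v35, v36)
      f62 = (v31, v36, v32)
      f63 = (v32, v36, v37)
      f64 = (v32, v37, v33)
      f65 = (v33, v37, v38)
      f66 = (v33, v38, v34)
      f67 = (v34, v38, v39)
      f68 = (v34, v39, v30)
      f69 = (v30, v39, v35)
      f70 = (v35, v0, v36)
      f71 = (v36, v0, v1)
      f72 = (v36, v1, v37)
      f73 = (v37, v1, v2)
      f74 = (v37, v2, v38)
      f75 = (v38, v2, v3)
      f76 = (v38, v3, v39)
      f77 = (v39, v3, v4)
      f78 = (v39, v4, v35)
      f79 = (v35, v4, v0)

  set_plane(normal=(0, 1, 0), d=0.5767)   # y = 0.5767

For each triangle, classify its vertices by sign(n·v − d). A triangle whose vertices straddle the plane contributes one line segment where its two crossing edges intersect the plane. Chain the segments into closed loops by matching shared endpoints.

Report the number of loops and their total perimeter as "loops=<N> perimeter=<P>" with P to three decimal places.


Straddling triangles (20 of 80):
  (v0,v5,v1) [-+-] → (3.00111, 0.5767, 0)–(2.59263, 0.5767, 0.56218)  len=0.6949
  (v1,v5,v6) [-++] → (2.59263, 0.5767, 0.56218)–(2.45522, 0.5767, 0.7513)  len=0.2338
  (v1,v6,v2) [-+-] → (2.45522, 0.5767, 0.7513)–(1.83939, 0.5767, 0.551253)  len=0.6475
  (v2,v6,v7) [-++] → (1.83939, 0.5767, 0.551253)–(1.57202, 0.5767, 0.4644)  len=0.2811
  (v2,v7,v3) [-+-] → (1.57202, 0.5767, 0.4644)–(1.57202, 0.5767, -0.0460955)  len=0.5105
  (v3,v7,v8) [-++] → (1.57202, 0.5767, -0.0460955)–(1.57202, 0.5767, -0.4644)  len=0.4183
  (v3,v8,v4) [-+-] → (1.57202, 0.5767, -0.4644)–(2.05746, 0.5767, -0.622089)  len=0.5104
  (v4,v8,v9) [-++] → (2.05746, 0.5767, -0.622089)–(2.45522, 0.5767, -0.7513)  len=0.4182
  (v4,v9,v0) [-+-] → (2.45522, 0.5767, -0.7513)–(2.83586, 0.5767, -0.227441)  len=0.6475
  (v0,v9,v5) [-++] → (2.83586, 0.5767, -0.227441)–(3.00111, 0.5767, 0)  len=0.2811
  (v15,v20,v16) [+-+] → (-3.00111, 0.5767, 0)–(-2.83586, 0.5767, 0.227441)  len=0.2811
  (v16,v20,v21) [+--] → (-2.83586, 0.5767, 0.227441)–(-2.45522, 0.5767, 0.7513)  len=0.6475
  (v16,v21,v17) [+-+] → (-2.45522, 0.5767, 0.7513)–(-2.05746, 0.5767, 0.622089)  len=0.4182
  (v17,v21,v22) [+--] → (-2.05746, 0.5767, 0.622089)–(-1.57202, 0.5767, 0.4644)  len=0.5104
  (v17,v22,v18) [+-+] → (-1.57202, 0.5767, 0.4644)–(-1.57202, 0.5767, 0.0460955)  len=0.4183
  (v18,v22,v23) [+--] → (-1.57202, 0.5767, 0.0460955)–(-1.57202, 0.5767, -0.4644)  len=0.5105
  (v18,v23,v19) [+-+] → (-1.57202, 0.5767, -0.4644)–(-1.83939, 0.5767, -0.551253)  len=0.2811
  (v19,v23,v24) [+--] → (-1.83939, 0.5767, -0.551253)–(-2.45522, 0.5767, -0.7513)  len=0.6475
  (v19,v24,v15) [+-+] → (-2.45522, 0.5767, -0.7513)–(-2.59263, 0.5767, -0.56218)  len=0.2338
  (v15,v24,v20) [+--] → (-2.59263, 0.5767, -0.56218)–(-3.00111, 0.5767, 0)  len=0.6949

Chained into 2 loop(s):
  loop 1: 10 segments, perimeter = 4.6434
  loop 2: 10 segments, perimeter = 4.6434
Total perimeter = 9.287

loops=2 perimeter=9.287


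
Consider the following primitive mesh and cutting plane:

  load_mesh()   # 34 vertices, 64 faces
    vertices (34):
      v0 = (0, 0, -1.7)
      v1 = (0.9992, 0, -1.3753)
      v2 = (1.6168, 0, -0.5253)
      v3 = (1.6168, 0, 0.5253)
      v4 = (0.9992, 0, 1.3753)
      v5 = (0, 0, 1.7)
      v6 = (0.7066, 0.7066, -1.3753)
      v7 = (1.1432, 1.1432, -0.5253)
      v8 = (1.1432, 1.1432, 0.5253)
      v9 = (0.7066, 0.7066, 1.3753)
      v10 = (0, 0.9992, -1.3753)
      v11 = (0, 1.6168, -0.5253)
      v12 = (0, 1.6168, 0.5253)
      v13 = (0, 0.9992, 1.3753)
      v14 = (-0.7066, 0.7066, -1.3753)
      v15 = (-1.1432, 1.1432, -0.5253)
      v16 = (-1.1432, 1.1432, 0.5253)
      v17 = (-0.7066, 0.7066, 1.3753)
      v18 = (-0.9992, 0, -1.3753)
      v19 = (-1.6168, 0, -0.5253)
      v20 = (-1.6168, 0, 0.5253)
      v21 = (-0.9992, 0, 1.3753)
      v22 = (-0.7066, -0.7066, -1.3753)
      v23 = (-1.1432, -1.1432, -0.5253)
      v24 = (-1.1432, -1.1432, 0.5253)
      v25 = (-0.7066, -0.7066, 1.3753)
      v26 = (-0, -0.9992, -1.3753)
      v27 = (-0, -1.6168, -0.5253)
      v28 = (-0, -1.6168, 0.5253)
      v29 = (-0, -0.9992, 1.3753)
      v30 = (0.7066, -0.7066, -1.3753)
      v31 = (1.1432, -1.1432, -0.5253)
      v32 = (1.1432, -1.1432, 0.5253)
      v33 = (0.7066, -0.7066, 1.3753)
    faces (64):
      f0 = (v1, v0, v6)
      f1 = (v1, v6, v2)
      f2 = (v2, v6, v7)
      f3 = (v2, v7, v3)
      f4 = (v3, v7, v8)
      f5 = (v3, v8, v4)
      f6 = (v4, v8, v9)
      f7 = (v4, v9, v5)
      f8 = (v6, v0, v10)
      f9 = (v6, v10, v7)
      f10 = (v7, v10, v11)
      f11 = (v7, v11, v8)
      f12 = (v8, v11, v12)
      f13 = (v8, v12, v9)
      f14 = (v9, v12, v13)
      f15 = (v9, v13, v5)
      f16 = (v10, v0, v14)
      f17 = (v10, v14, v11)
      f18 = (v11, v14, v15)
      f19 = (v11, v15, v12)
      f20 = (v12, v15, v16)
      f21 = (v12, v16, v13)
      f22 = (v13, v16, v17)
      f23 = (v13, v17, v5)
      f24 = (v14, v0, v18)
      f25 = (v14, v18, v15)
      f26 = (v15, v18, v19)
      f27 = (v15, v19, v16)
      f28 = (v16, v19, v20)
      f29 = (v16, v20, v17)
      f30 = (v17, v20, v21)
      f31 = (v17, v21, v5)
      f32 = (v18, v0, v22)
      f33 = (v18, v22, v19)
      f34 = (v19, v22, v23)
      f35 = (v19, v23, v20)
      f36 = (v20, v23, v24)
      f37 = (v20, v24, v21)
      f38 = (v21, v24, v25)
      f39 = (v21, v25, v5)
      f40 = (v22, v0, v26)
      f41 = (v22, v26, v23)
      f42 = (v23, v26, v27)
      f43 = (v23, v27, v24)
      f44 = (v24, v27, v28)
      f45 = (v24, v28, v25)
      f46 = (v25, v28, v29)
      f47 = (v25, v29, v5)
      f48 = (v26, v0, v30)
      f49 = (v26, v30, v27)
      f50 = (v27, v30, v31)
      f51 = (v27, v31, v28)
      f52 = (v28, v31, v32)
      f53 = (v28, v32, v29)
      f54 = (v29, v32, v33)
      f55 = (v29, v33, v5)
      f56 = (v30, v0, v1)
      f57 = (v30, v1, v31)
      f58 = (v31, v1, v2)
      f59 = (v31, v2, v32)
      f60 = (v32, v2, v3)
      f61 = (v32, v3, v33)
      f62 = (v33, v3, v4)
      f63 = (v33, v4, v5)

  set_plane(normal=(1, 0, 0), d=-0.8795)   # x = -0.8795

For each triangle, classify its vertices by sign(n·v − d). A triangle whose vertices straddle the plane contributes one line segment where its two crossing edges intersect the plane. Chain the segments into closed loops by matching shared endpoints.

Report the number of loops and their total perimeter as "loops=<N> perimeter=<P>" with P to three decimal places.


Straddling triangles (20 of 64):
  (v11,v14,v15) [++-] → (-0.8795, 0.8795, -1.03869)–(-0.8795, 1.25244, -0.5253)  len=0.6346
  (v11,v15,v12) [+-+] → (-0.8795, 1.25244, -0.5253)–(-0.8795, 1.25244, -0.28296)  len=0.2423
  (v12,v15,v16) [+--] → (-0.8795, 1.25244, -0.28296)–(-0.8795, 1.25244, 0.5253)  len=0.8083
  (v12,v16,v13) [+-+] → (-0.8795, 1.25244, 0.5253)–(-0.8795, 1.10998, 0.721368)  len=0.2424
  (v13,v16,v17) [+-+] → (-0.8795, 1.10998, 0.721368)–(-0.8795, 0.8795, 1.03869)  len=0.3922
  (v14,v0,v18) [++-] → (-0.8795, 0, -1.4142)–(-0.8795, 0.289064, -1.3753)  len=0.2917
  (v14,v18,v15) [+--] → (-0.8795, 0.289064, -1.3753)–(-0.8795, 0.8795, -1.03869)  len=0.6796
  (v16,v20,v17) [--+] → (-0.8795, 0.572375, 1.21384)–(-0.8795, 0.8795, 1.03869)  len=0.3536
  (v17,v20,v21) [+--] → (-0.8795, 0.572375, 1.21384)–(-0.8795, 0.289064, 1.3753)  len=0.3261
  (v17,v21,v5) [+-+] → (-0.8795, 0.289064, 1.3753)–(-0.8795, 0, 1.4142)  len=0.2917
  (v18,v0,v22) [-++] → (-0.8795, 0, -1.4142)–(-0.8795, -0.289064, -1.3753)  len=0.2917
  (v18,v22,v19) [-+-] → (-0.8795, -0.289064, -1.3753)–(-0.8795, -0.572375, -1.21384)  len=0.3261
  (v19,v22,v23) [-+-] → (-0.8795, -0.572375, -1.21384)–(-0.8795, -0.8795, -1.03869)  len=0.3536
  (v21,v24,v25) [--+] → (-0.8795, -0.8795, 1.03869)–(-0.8795, -0.289064, 1.3753)  len=0.6796
  (v21,v25,v5) [-++] → (-0.8795, -0.289064, 1.3753)–(-0.8795, 0, 1.4142)  len=0.2917
  (v22,v26,v23) [++-] → (-0.8795, -1.10998, -0.721368)–(-0.8795, -0.8795, -1.03869)  len=0.3922
  (v23,v26,v27) [-++] → (-0.8795, -1.10998, -0.721368)–(-0.8795, -1.25244, -0.5253)  len=0.2424
  (v23,v27,v24) [-+-] → (-0.8795, -1.25244, -0.5253)–(-0.8795, -1.25244, 0.28296)  len=0.8083
  (v24,v27,v28) [-++] → (-0.8795, -1.25244, 0.28296)–(-0.8795, -1.25244, 0.5253)  len=0.2423
  (v24,v28,v25) [-++] → (-0.8795, -1.25244, 0.5253)–(-0.8795, -0.8795, 1.03869)  len=0.6346

Chained into 1 loop(s):
  loop 1: 20 segments, perimeter = 8.5247
Total perimeter = 8.525

loops=1 perimeter=8.525


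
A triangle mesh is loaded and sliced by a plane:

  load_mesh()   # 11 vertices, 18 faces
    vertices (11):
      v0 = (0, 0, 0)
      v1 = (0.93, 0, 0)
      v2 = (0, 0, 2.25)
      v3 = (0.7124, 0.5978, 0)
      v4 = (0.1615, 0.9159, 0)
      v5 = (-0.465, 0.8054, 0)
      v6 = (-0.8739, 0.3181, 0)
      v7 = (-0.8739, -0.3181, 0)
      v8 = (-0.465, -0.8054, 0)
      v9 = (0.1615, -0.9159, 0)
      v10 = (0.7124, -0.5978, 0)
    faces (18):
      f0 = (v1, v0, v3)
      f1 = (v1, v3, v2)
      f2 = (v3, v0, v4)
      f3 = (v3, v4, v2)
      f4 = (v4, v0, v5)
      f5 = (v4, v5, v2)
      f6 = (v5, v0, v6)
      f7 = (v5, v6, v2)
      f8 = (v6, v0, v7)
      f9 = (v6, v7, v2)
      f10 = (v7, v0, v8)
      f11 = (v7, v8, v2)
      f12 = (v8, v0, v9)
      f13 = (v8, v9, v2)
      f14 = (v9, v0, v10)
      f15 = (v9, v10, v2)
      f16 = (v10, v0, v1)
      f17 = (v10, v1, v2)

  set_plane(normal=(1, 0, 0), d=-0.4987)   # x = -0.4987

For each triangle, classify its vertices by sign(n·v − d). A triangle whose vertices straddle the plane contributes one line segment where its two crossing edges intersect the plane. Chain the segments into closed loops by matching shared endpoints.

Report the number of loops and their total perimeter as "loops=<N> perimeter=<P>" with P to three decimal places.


loops=1 perimeter=4.151

Straddling triangles (6 of 18):
  (v5,v0,v6) [++-] → (-0.4987, 0.181527, 0)–(-0.4987, 0.765239, 0)  len=0.5837
  (v5,v6,v2) [+-+] → (-0.4987, 0.765239, 0)–(-0.4987, 0.181527, 0.966014)  len=1.1287
  (v6,v0,v7) [-+-] → (-0.4987, 0.181527, 0)–(-0.4987, -0.181527, 0)  len=0.3631
  (v6,v7,v2) [--+] → (-0.4987, -0.181527, 0.966014)–(-0.4987, 0.181527, 0.966014)  len=0.3631
  (v7,v0,v8) [-++] → (-0.4987, -0.181527, 0)–(-0.4987, -0.765239, 0)  len=0.5837
  (v7,v8,v2) [-++] → (-0.4987, -0.765239, 0)–(-0.4987, -0.181527, 0.966014)  len=1.1287

Chained into 1 loop(s):
  loop 1: 6 segments, perimeter = 4.1509
Total perimeter = 4.151


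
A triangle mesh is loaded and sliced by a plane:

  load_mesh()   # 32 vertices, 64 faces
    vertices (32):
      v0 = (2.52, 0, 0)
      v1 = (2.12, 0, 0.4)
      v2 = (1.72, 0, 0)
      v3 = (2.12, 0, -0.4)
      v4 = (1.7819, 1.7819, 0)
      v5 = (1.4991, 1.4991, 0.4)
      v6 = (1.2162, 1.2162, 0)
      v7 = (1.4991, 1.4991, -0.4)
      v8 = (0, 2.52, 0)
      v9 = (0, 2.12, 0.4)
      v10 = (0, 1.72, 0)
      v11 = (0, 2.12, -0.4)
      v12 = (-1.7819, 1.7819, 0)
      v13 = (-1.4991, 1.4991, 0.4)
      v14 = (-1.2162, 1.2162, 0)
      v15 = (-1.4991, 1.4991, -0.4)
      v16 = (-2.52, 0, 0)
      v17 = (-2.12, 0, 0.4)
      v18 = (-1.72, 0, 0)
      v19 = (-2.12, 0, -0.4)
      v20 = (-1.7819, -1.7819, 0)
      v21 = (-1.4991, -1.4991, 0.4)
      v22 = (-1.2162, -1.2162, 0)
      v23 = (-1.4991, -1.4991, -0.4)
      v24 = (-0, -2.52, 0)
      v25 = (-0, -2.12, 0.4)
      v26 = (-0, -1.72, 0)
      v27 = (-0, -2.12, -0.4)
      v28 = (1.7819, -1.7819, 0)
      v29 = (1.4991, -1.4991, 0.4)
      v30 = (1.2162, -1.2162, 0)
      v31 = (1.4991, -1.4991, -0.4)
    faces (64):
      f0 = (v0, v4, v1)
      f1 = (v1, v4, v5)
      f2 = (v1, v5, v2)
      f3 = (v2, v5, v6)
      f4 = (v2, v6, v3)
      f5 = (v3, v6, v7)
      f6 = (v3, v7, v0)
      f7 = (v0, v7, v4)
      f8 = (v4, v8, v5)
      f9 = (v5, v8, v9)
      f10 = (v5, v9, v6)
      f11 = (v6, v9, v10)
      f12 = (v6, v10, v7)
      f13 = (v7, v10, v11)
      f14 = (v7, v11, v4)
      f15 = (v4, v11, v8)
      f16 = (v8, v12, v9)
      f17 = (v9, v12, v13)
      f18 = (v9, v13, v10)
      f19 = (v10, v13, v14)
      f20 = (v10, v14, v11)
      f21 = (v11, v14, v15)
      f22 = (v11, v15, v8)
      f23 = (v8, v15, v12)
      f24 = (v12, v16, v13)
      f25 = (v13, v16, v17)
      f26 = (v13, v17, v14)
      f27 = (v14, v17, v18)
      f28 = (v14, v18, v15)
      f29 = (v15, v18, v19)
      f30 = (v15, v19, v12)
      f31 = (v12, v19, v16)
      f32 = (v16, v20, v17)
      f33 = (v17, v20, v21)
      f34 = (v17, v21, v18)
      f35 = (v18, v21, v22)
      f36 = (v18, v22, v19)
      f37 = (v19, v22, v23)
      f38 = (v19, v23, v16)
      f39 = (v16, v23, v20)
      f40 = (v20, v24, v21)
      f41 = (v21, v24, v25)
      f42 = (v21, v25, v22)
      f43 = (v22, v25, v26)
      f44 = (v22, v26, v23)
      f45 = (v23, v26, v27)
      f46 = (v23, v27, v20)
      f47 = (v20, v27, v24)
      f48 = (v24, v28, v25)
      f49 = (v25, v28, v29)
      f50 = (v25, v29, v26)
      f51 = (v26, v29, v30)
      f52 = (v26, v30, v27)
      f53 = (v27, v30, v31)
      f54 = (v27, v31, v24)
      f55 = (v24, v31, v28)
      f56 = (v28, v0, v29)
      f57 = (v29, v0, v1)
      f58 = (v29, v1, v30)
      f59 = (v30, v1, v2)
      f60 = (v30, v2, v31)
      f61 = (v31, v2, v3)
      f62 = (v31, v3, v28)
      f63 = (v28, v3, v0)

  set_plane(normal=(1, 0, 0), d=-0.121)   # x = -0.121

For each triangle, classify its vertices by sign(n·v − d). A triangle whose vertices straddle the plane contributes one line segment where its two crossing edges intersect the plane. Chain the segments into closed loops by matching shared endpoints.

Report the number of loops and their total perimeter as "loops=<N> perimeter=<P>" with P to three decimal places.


loops=2 perimeter=4.525

Straddling triangles (16 of 64):
  (v8,v12,v9) [+-+] → (-0.121, 2.46988, 0)–(-0.121, 2.09704, 0.372838)  len=0.5273
  (v9,v12,v13) [+--] → (-0.121, 2.09704, 0.372838)–(-0.121, 2.06988, 0.4)  len=0.0384
  (v9,v13,v10) [+-+] → (-0.121, 2.06988, 0.4)–(-0.121, 1.70217, 0.032286)  len=0.5200
  (v10,v13,v14) [+--] → (-0.121, 1.70217, 0.032286)–(-0.121, 1.66988, 0)  len=0.0457
  (v10,v14,v11) [+-+] → (-0.121, 1.66988, 0)–(-0.121, 2.03008, -0.360204)  len=0.5094
  (v11,v14,v15) [+--] → (-0.121, 2.03008, -0.360204)–(-0.121, 2.06988, -0.4)  len=0.0563
  (v11,v15,v8) [+-+] → (-0.121, 2.06988, -0.4)–(-0.121, 2.4376, -0.032286)  len=0.5200
  (v8,v15,v12) [+--] → (-0.121, 2.4376, -0.032286)–(-0.121, 2.46988, 0)  len=0.0457
  (v20,v24,v21) [-+-] → (-0.121, -2.46988, 0)–(-0.121, -2.4376, 0.032286)  len=0.0457
  (v21,v24,v25) [-++] → (-0.121, -2.4376, 0.032286)–(-0.121, -2.06988, 0.4)  len=0.5200
  (v21,v25,v22) [-+-] → (-0.121, -2.06988, 0.4)–(-0.121, -2.03008, 0.360204)  len=0.0563
  (v22,v25,v26) [-++] → (-0.121, -2.03008, 0.360204)–(-0.121, -1.66988, 0)  len=0.5094
  (v22,v26,v23) [-+-] → (-0.121, -1.66988, 0)–(-0.121, -1.70217, -0.032286)  len=0.0457
  (v23,v26,v27) [-++] → (-0.121, -1.70217, -0.032286)–(-0.121, -2.06988, -0.4)  len=0.5200
  (v23,v27,v20) [-+-] → (-0.121, -2.06988, -0.4)–(-0.121, -2.09704, -0.372838)  len=0.0384
  (v20,v27,v24) [-++] → (-0.121, -2.09704, -0.372838)–(-0.121, -2.46988, 0)  len=0.5273

Chained into 2 loop(s):
  loop 1: 8 segments, perimeter = 2.2627
  loop 2: 8 segments, perimeter = 2.2627
Total perimeter = 4.525


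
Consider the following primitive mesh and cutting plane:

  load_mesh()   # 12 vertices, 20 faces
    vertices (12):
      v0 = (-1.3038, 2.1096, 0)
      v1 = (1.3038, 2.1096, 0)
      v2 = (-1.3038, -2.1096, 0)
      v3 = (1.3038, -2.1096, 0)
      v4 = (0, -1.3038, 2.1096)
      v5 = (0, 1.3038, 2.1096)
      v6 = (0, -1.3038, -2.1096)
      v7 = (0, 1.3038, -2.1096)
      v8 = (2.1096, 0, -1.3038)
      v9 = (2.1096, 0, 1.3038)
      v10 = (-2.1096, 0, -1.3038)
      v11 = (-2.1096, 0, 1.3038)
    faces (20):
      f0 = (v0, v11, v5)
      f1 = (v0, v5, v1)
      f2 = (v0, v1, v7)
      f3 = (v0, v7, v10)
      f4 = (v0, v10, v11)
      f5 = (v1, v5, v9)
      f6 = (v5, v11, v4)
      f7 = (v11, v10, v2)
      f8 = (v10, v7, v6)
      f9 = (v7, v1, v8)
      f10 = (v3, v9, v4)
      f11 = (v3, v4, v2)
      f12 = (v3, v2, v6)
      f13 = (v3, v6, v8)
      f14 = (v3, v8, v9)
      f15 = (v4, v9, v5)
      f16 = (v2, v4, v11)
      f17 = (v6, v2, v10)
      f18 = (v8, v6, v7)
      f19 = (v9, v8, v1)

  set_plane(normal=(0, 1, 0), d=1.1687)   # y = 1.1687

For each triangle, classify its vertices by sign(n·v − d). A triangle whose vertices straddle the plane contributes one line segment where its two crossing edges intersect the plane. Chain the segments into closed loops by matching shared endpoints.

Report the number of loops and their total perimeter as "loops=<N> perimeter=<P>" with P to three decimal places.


Straddling triangles (10 of 20):
  (v0,v11,v5) [+-+] → (-1.66319, 1.1687, 0.581506)–(-0.218597, 1.1687, 2.0261)  len=2.0430
  (v0,v7,v10) [++-] → (-0.218597, 1.1687, -2.0261)–(-1.66319, 1.1687, -0.581506)  len=2.0430
  (v0,v10,v11) [+--] → (-1.66319, 1.1687, -0.581506)–(-1.66319, 1.1687, 0.581506)  len=1.1630
  (v1,v5,v9) [++-] → (0.218597, 1.1687, 2.0261)–(1.66319, 1.1687, 0.581506)  len=2.0430
  (v5,v11,v4) [+--] → (-0.218597, 1.1687, 2.0261)–(0, 1.1687, 2.1096)  len=0.2340
  (v10,v7,v6) [-+-] → (-0.218597, 1.1687, -2.0261)–(0, 1.1687, -2.1096)  len=0.2340
  (v7,v1,v8) [++-] → (1.66319, 1.1687, -0.581506)–(0.218597, 1.1687, -2.0261)  len=2.0430
  (v4,v9,v5) [--+] → (0.218597, 1.1687, 2.0261)–(0, 1.1687, 2.1096)  len=0.2340
  (v8,v6,v7) [--+] → (0, 1.1687, -2.1096)–(0.218597, 1.1687, -2.0261)  len=0.2340
  (v9,v8,v1) [--+] → (1.66319, 1.1687, -0.581506)–(1.66319, 1.1687, 0.581506)  len=1.1630

Chained into 1 loop(s):
  loop 1: 10 segments, perimeter = 11.4339
Total perimeter = 11.434

loops=1 perimeter=11.434
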